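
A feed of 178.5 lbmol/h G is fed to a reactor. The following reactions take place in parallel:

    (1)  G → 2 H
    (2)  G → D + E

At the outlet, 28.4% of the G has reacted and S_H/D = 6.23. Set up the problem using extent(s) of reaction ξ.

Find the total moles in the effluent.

Conversion of G: G consumed = 0.284 × 178.5 = 50.69 lbmol/h = 1ξ₁ + 1ξ₂.
Selectivity: 2ξ₁ / (1ξ₂) = 6.23 → ξ₁ = 3.115 ξ₂.
Substitute: (1·3.115 + 1) ξ₂ = 50.69 → ξ₂ = 12.32 lbmol/h, ξ₁ = 38.37 lbmol/h.
Outlet amounts (n = n₀ + Σ ν·ξ):
  G: 178.5 − 1(38.37) − 1(12.32) = 127.8
  H: 0 + 2(38.37) = 76.75
  D: 0 + 1(12.32) = 12.32
  E: 0 + 1(12.32) = 12.32
Total out = 127.8 + 76.75 + 12.32 + 12.32 = 229.2 lbmol/h.

229 lbmol/h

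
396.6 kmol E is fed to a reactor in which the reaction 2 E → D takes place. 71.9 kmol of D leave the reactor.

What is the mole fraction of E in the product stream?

0.779

For D: n = n₀ + 1ξ → 71.9 = 0 + 1ξ, giving ξ = 71.9 kmol.
Outlet amounts (n = n₀ + ν ξ):
  E: 396.6 − 2(71.9) = 252.8
  D: 0 + 1(71.9) = 71.9
Total out = 324.7 kmol; y_E = 252.8 / 324.7 = 0.7786.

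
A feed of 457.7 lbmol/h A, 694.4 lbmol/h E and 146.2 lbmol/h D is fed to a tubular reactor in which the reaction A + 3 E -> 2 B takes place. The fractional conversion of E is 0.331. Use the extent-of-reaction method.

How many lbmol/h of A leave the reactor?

381 lbmol/h

E reacted = 0.331 × 694.4 = 229.8 lbmol/h; ν_E = −3, so ξ = 229.8/3 = 76.62 lbmol/h.
Outlet amounts (n = n₀ + ν ξ):
  A: 457.7 − 1(76.62) = 381.1
  E: 694.4 − 3(76.62) = 464.6
  B: 0 + 2(76.62) = 153.2
  D: 146.2 (inert)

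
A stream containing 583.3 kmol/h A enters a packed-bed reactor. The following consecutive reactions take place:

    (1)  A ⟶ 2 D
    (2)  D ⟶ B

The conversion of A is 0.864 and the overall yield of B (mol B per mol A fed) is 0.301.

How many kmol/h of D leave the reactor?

832 kmol/h

Conversion of A: A consumed = 1ξ₁ = 0.864 × 583.3 → ξ₁ = 504 kmol/h.
Yield of B: 1ξ₂ / 583.3 = 0.301 → ξ₂ = 175.6 kmol/h.
Outlet amounts (n = n₀ + Σ ν·ξ):
  A: 583.3 − 1(504) = 79.33
  D: 0 + 2(504) − 1(175.6) = 832.4
  B: 0 + 1(175.6) = 175.6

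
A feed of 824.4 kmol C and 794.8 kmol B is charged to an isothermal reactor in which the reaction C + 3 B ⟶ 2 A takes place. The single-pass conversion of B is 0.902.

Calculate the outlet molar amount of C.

585 kmol

B reacted = 0.902 × 794.8 = 716.9 kmol; ν_B = −3, so ξ = 716.9/3 = 239 kmol.
Outlet amounts (n = n₀ + ν ξ):
  C: 824.4 − 1(239) = 585.4
  B: 794.8 − 3(239) = 77.89
  A: 0 + 2(239) = 477.9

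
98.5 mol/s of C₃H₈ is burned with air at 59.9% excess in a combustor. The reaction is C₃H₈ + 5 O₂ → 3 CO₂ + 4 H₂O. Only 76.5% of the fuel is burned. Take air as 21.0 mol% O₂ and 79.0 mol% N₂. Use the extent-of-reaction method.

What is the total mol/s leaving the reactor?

Stoichiometric O₂ = 5 × 98.5 = 492.5 mol/s; O₂ fed = 492.5 × 1.599 = 787.5 mol/s.
N₂ fed = 787.5 × 79/21 = 2963 mol/s.
Fuel reacted = 0.765 × 98.5 → ξ = 75.35 mol/s.
Outlet (n = n₀ + ν ξ):
  C₃H₈: 98.5 − 1(75.35) = 23.15
  O₂: 787.5 − 5(75.35) = 410.7
  N₂: 2963 (inert)
  CO₂: 0 + 3(75.35) = 226.1
  H₂O: 0 + 4(75.35) = 301.4
Total out = 23.15 + 410.7 + 2963 + 226.1 + 301.4 = 3924 mol/s.

3920 mol/s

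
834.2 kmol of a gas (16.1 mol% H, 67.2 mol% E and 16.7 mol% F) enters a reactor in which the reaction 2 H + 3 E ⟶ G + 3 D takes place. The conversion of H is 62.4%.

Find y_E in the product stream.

0.549

H reacted = 0.624 × 134.3 = 83.81 kmol; ν_H = −2, so ξ = 83.81/2 = 41.9 kmol.
Outlet amounts (n = n₀ + ν ξ):
  H: 134.3 − 2(41.9) = 50.5
  E: 560.6 − 3(41.9) = 434.9
  G: 0 + 1(41.9) = 41.9
  D: 0 + 3(41.9) = 125.7
  F: 139.3 (inert)
Total out = 792.3 kmol; y_E = 434.9 / 792.3 = 0.5489.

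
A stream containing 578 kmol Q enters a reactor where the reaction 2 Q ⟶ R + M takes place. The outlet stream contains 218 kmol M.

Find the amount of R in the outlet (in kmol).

For M: n = n₀ + 1ξ → 218 = 0 + 1ξ, giving ξ = 218 kmol.
Outlet amounts (n = n₀ + ν ξ):
  Q: 578 − 2(218) = 142
  R: 0 + 1(218) = 218
  M: 0 + 1(218) = 218

218 kmol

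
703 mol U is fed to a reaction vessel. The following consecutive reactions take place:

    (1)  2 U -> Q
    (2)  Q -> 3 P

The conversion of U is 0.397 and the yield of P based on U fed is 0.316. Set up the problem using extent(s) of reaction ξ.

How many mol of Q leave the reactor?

65.5 mol

Conversion of U: U consumed = 2ξ₁ = 0.397 × 703 → ξ₁ = 139.5 mol.
Yield of P: 3ξ₂ / 703 = 0.316 → ξ₂ = 74.05 mol.
Outlet amounts (n = n₀ + Σ ν·ξ):
  U: 703 − 2(139.5) = 423.9
  Q: 0 + 1(139.5) − 1(74.05) = 65.5
  P: 0 + 3(74.05) = 222.1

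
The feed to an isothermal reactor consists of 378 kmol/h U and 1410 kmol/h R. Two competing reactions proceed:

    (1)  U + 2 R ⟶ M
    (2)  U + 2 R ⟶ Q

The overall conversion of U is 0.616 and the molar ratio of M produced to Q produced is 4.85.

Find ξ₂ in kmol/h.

Conversion of U: U consumed = 0.616 × 378 = 232.8 kmol/h = 1ξ₁ + 1ξ₂.
Selectivity: 1ξ₁ / (1ξ₂) = 4.85 → ξ₁ = 4.85 ξ₂.
Substitute: (1·4.85 + 1) ξ₂ = 232.8 → ξ₂ = 39.8 kmol/h, ξ₁ = 193 kmol/h.
Outlet amounts (n = n₀ + Σ ν·ξ):
  U: 378 − 1(193) − 1(39.8) = 145.2
  R: 1410 − 2(193) − 2(39.8) = 944.3
  M: 0 + 1(193) = 193
  Q: 0 + 1(39.8) = 39.8

ξ₂ = 39.8 kmol/h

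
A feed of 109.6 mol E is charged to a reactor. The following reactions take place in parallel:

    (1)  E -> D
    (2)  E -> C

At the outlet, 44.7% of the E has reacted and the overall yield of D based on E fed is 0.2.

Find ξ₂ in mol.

Yield of D: 1ξ₁ / 109.6 = 0.2 → ξ₁ = 21.92 mol.
Conversion of E: 1ξ₁ + 1ξ₂ = 0.447 × 109.6 = 48.99 → ξ₂ = 27.07 mol.
Outlet amounts (n = n₀ + Σ ν·ξ):
  E: 109.6 − 1(21.92) − 1(27.07) = 60.61
  D: 0 + 1(21.92) = 21.92
  C: 0 + 1(27.07) = 27.07

ξ₂ = 27.1 mol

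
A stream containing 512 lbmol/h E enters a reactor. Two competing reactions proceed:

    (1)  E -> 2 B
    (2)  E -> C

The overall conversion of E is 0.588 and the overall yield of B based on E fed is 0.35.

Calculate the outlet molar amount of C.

Yield of B: 2ξ₁ / 512 = 0.35 → ξ₁ = 89.6 lbmol/h.
Conversion of E: 1ξ₁ + 1ξ₂ = 0.588 × 512 = 301.1 → ξ₂ = 211.5 lbmol/h.
Outlet amounts (n = n₀ + Σ ν·ξ):
  E: 512 − 1(89.6) − 1(211.5) = 210.9
  B: 0 + 2(89.6) = 179.2
  C: 0 + 1(211.5) = 211.5

211 lbmol/h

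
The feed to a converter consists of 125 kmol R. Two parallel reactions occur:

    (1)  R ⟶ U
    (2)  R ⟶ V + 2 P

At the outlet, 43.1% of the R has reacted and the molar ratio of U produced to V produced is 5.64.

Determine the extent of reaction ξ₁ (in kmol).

Conversion of R: R consumed = 0.431 × 125 = 53.88 kmol = 1ξ₁ + 1ξ₂.
Selectivity: 1ξ₁ / (1ξ₂) = 5.64 → ξ₁ = 5.64 ξ₂.
Substitute: (1·5.64 + 1) ξ₂ = 53.88 → ξ₂ = 8.114 kmol, ξ₁ = 45.76 kmol.
Outlet amounts (n = n₀ + Σ ν·ξ):
  R: 125 − 1(45.76) − 1(8.114) = 71.12
  U: 0 + 1(45.76) = 45.76
  V: 0 + 1(8.114) = 8.114
  P: 0 + 2(8.114) = 16.23

ξ₁ = 45.8 kmol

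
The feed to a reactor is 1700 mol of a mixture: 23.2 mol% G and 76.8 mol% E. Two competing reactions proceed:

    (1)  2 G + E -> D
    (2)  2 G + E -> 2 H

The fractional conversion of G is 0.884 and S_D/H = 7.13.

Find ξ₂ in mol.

ξ₂ = 11.4 mol

Conversion of G: G consumed = 0.884 × 394.4 = 348.6 mol = 2ξ₁ + 2ξ₂.
Selectivity: 1ξ₁ / (2ξ₂) = 7.13 → ξ₁ = 14.26 ξ₂.
Substitute: (2·14.26 + 2) ξ₂ = 348.6 → ξ₂ = 11.42 mol, ξ₁ = 162.9 mol.
Outlet amounts (n = n₀ + Σ ν·ξ):
  G: 394.4 − 2(162.9) − 2(11.42) = 45.75
  E: 1306 − 1(162.9) − 1(11.42) = 1131
  D: 0 + 1(162.9) = 162.9
  H: 0 + 2(11.42) = 22.85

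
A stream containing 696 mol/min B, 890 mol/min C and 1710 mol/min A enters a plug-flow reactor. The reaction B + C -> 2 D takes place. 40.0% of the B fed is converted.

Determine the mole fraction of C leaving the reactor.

0.186

B reacted = 0.4 × 696 = 278.4 mol/min; ν_B = −1, so ξ = 278.4/1 = 278.4 mol/min.
Outlet amounts (n = n₀ + ν ξ):
  B: 696 − 1(278.4) = 417.6
  C: 890 − 1(278.4) = 611.6
  D: 0 + 2(278.4) = 556.8
  A: 1710 (inert)
Total out = 3296 mol/min; y_C = 611.6 / 3296 = 0.1856.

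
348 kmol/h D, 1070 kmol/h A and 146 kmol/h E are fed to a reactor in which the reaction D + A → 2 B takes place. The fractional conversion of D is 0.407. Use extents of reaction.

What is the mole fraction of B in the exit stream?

0.181

D reacted = 0.407 × 348 = 141.6 kmol/h; ν_D = −1, so ξ = 141.6/1 = 141.6 kmol/h.
Outlet amounts (n = n₀ + ν ξ):
  D: 348 − 1(141.6) = 206.4
  A: 1070 − 1(141.6) = 928.4
  B: 0 + 2(141.6) = 283.3
  E: 146 (inert)
Total out = 1564 kmol/h; y_B = 283.3 / 1564 = 0.1811.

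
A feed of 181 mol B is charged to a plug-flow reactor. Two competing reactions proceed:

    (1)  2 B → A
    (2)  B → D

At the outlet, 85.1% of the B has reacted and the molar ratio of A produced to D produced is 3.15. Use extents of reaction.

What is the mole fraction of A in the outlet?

0.58

Conversion of B: B consumed = 0.851 × 181 = 154 mol = 2ξ₁ + 1ξ₂.
Selectivity: 1ξ₁ / (1ξ₂) = 3.15 → ξ₁ = 3.15 ξ₂.
Substitute: (2·3.15 + 1) ξ₂ = 154 → ξ₂ = 21.1 mol, ξ₁ = 66.47 mol.
Outlet amounts (n = n₀ + Σ ν·ξ):
  B: 181 − 2(66.47) − 1(21.1) = 26.97
  A: 0 + 1(66.47) = 66.47
  D: 0 + 1(21.1) = 21.1
Total out = 114.5 mol; y_A = 66.47 / 114.5 = 0.5803.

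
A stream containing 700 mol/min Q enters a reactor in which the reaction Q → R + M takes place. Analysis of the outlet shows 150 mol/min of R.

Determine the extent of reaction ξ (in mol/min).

ξ = 150 mol/min

For R: n = n₀ + 1ξ → 150 = 0 + 1ξ, giving ξ = 150 mol/min.
Outlet amounts (n = n₀ + ν ξ):
  Q: 700 − 1(150) = 550
  R: 0 + 1(150) = 150
  M: 0 + 1(150) = 150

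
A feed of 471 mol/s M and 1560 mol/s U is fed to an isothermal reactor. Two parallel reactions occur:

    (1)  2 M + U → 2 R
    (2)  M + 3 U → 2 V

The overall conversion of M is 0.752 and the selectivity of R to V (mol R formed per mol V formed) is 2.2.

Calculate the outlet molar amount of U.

Conversion of M: M consumed = 0.752 × 471 = 354.2 mol/s = 2ξ₁ + 1ξ₂.
Selectivity: 2ξ₁ / (2ξ₂) = 2.2 → ξ₁ = 2.2 ξ₂.
Substitute: (2·2.2 + 1) ξ₂ = 354.2 → ξ₂ = 65.59 mol/s, ξ₁ = 144.3 mol/s.
Outlet amounts (n = n₀ + Σ ν·ξ):
  M: 471 − 2(144.3) − 1(65.59) = 116.8
  U: 1560 − 1(144.3) − 3(65.59) = 1219
  R: 0 + 2(144.3) = 288.6
  V: 0 + 2(65.59) = 131.2

1220 mol/s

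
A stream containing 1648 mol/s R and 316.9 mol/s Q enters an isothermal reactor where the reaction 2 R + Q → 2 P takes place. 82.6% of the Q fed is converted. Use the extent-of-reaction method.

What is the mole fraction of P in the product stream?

0.307

Q reacted = 0.826 × 316.9 = 261.8 mol/s; ν_Q = −1, so ξ = 261.8/1 = 261.8 mol/s.
Outlet amounts (n = n₀ + ν ξ):
  R: 1648 − 2(261.8) = 1124
  Q: 316.9 − 1(261.8) = 55.14
  P: 0 + 2(261.8) = 523.5
Total out = 1703 mol/s; y_P = 523.5 / 1703 = 0.3074.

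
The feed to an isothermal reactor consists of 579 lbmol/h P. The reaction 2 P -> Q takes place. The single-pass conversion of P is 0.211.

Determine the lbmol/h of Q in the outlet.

61.1 lbmol/h

P reacted = 0.211 × 579 = 122.2 lbmol/h; ν_P = −2, so ξ = 122.2/2 = 61.08 lbmol/h.
Outlet amounts (n = n₀ + ν ξ):
  P: 579 − 2(61.08) = 456.8
  Q: 0 + 1(61.08) = 61.08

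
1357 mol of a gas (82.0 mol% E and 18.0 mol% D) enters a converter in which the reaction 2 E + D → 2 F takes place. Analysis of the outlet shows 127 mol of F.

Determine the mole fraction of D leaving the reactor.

0.14

For F: n = n₀ + 2ξ → 127 = 0 + 2ξ, giving ξ = 63.5 mol.
Outlet amounts (n = n₀ + ν ξ):
  E: 1113 − 2(63.5) = 985.7
  D: 244.3 − 1(63.5) = 180.8
  F: 0 + 2(63.5) = 127
Total out = 1294 mol; y_D = 180.8 / 1294 = 0.1397.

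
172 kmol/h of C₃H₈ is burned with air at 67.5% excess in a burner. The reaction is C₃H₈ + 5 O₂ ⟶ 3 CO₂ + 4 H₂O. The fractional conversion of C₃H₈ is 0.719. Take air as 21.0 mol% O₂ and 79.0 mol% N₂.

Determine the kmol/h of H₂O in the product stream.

Stoichiometric O₂ = 5 × 172 = 860 kmol/h; O₂ fed = 860 × 1.675 = 1440 kmol/h.
N₂ fed = 1440 × 79/21 = 5419 kmol/h.
Fuel reacted = 0.719 × 172 → ξ = 123.7 kmol/h.
Outlet (n = n₀ + ν ξ):
  C₃H₈: 172 − 1(123.7) = 48.33
  O₂: 1440 − 5(123.7) = 822.2
  N₂: 5419 (inert)
  CO₂: 0 + 3(123.7) = 371
  H₂O: 0 + 4(123.7) = 494.7

495 kmol/h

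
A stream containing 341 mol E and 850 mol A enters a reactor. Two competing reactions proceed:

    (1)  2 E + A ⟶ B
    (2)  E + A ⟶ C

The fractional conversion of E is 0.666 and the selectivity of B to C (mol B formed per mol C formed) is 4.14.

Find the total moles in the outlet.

964 mol

Conversion of E: E consumed = 0.666 × 341 = 227.1 mol = 2ξ₁ + 1ξ₂.
Selectivity: 1ξ₁ / (1ξ₂) = 4.14 → ξ₁ = 4.14 ξ₂.
Substitute: (2·4.14 + 1) ξ₂ = 227.1 → ξ₂ = 24.47 mol, ξ₁ = 101.3 mol.
Outlet amounts (n = n₀ + Σ ν·ξ):
  E: 341 − 2(101.3) − 1(24.47) = 113.9
  A: 850 − 1(101.3) − 1(24.47) = 724.2
  B: 0 + 1(101.3) = 101.3
  C: 0 + 1(24.47) = 24.47
Total out = 113.9 + 724.2 + 101.3 + 24.47 = 963.9 mol.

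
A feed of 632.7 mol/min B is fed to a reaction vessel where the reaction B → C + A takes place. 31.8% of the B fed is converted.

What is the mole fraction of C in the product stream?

B reacted = 0.318 × 632.7 = 201.2 mol/min; ν_B = −1, so ξ = 201.2/1 = 201.2 mol/min.
Outlet amounts (n = n₀ + ν ξ):
  B: 632.7 − 1(201.2) = 431.5
  C: 0 + 1(201.2) = 201.2
  A: 0 + 1(201.2) = 201.2
Total out = 833.9 mol/min; y_C = 201.2 / 833.9 = 0.2413.

0.241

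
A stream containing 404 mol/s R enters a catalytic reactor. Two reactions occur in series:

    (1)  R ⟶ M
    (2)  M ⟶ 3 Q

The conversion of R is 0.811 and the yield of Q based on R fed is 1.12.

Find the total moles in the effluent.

Conversion of R: R consumed = 1ξ₁ = 0.811 × 404 → ξ₁ = 327.6 mol/s.
Yield of Q: 3ξ₂ / 404 = 1.12 → ξ₂ = 150.8 mol/s.
Outlet amounts (n = n₀ + Σ ν·ξ):
  R: 404 − 1(327.6) = 76.36
  M: 0 + 1(327.6) − 1(150.8) = 176.8
  Q: 0 + 3(150.8) = 452.5
Total out = 76.36 + 176.8 + 452.5 = 705.7 mol/s.

706 mol/s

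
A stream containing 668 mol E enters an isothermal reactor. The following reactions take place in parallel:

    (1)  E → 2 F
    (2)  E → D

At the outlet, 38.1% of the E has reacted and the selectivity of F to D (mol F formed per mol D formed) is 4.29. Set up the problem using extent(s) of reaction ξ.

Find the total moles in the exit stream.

842 mol

Conversion of E: E consumed = 0.381 × 668 = 254.5 mol = 1ξ₁ + 1ξ₂.
Selectivity: 2ξ₁ / (1ξ₂) = 4.29 → ξ₁ = 2.145 ξ₂.
Substitute: (1·2.145 + 1) ξ₂ = 254.5 → ξ₂ = 80.92 mol, ξ₁ = 173.6 mol.
Outlet amounts (n = n₀ + Σ ν·ξ):
  E: 668 − 1(173.6) − 1(80.92) = 413.5
  F: 0 + 2(173.6) = 347.2
  D: 0 + 1(80.92) = 80.92
Total out = 413.5 + 347.2 + 80.92 = 841.6 mol.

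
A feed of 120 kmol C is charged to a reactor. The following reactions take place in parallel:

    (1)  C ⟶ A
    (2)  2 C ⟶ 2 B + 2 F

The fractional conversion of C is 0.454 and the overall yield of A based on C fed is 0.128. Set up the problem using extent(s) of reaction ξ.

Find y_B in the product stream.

Yield of A: 1ξ₁ / 120 = 0.128 → ξ₁ = 15.36 kmol.
Conversion of C: 1ξ₁ + 2ξ₂ = 0.454 × 120 = 54.48 → ξ₂ = 19.56 kmol.
Outlet amounts (n = n₀ + Σ ν·ξ):
  C: 120 − 1(15.36) − 2(19.56) = 65.52
  A: 0 + 1(15.36) = 15.36
  B: 0 + 2(19.56) = 39.12
  F: 0 + 2(19.56) = 39.12
Total out = 159.1 kmol; y_B = 39.12 / 159.1 = 0.2459.

0.246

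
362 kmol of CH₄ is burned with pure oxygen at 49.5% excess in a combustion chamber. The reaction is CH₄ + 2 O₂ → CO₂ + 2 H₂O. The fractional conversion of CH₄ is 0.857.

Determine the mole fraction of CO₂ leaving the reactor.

0.215

Stoichiometric O₂ = 2 × 362 = 724 kmol; O₂ fed = 724 × 1.495 = 1082 kmol.
Fuel reacted = 0.857 × 362 → ξ = 310.2 kmol.
Outlet (n = n₀ + ν ξ):
  CH₄: 362 − 1(310.2) = 51.77
  O₂: 1082 − 2(310.2) = 461.9
  CO₂: 0 + 1(310.2) = 310.2
  H₂O: 0 + 2(310.2) = 620.5
Total out = 1444 kmol; y_CO₂ = 310.2 / 1444 = 0.2148.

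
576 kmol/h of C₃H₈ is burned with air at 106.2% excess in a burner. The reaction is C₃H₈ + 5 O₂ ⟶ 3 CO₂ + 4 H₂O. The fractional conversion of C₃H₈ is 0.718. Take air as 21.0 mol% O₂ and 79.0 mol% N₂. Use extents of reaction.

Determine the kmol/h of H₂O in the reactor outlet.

Stoichiometric O₂ = 5 × 576 = 2880 kmol/h; O₂ fed = 2880 × 2.062 = 5939 kmol/h.
N₂ fed = 5939 × 79/21 = 22340 kmol/h.
Fuel reacted = 0.718 × 576 → ξ = 413.6 kmol/h.
Outlet (n = n₀ + ν ξ):
  C₃H₈: 576 − 1(413.6) = 162.4
  O₂: 5939 − 5(413.6) = 3871
  N₂: 22340 (inert)
  CO₂: 0 + 3(413.6) = 1241
  H₂O: 0 + 4(413.6) = 1654

1650 kmol/h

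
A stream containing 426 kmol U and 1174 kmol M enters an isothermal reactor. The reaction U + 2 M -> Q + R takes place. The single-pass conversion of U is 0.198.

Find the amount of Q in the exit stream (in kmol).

84.3 kmol

U reacted = 0.198 × 426 = 84.35 kmol; ν_U = −1, so ξ = 84.35/1 = 84.35 kmol.
Outlet amounts (n = n₀ + ν ξ):
  U: 426 − 1(84.35) = 341.7
  M: 1174 − 2(84.35) = 1005
  Q: 0 + 1(84.35) = 84.35
  R: 0 + 1(84.35) = 84.35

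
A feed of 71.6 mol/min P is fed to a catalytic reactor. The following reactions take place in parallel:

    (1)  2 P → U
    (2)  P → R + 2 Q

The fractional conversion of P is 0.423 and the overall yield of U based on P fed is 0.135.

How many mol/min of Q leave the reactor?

Yield of U: 1ξ₁ / 71.6 = 0.135 → ξ₁ = 9.666 mol/min.
Conversion of P: 2ξ₁ + 1ξ₂ = 0.423 × 71.6 = 30.29 → ξ₂ = 10.95 mol/min.
Outlet amounts (n = n₀ + Σ ν·ξ):
  P: 71.6 − 2(9.666) − 1(10.95) = 41.31
  U: 0 + 1(9.666) = 9.666
  R: 0 + 1(10.95) = 10.95
  Q: 0 + 2(10.95) = 21.91

21.9 mol/min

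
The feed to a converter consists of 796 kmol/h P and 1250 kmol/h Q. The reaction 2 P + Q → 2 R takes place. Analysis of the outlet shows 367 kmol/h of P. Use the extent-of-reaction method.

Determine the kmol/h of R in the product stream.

For P: n = n₀ − 2ξ → 367 = 796 − 2ξ, giving ξ = 214.5 kmol/h.
Outlet amounts (n = n₀ + ν ξ):
  P: 796 − 2(214.5) = 367
  Q: 1250 − 1(214.5) = 1036
  R: 0 + 2(214.5) = 429

429 kmol/h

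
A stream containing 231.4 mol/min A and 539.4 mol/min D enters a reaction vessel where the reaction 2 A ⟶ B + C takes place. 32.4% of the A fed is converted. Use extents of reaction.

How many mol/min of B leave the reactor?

37.5 mol/min

A reacted = 0.324 × 231.4 = 74.97 mol/min; ν_A = −2, so ξ = 74.97/2 = 37.49 mol/min.
Outlet amounts (n = n₀ + ν ξ):
  A: 231.4 − 2(37.49) = 156.4
  B: 0 + 1(37.49) = 37.49
  C: 0 + 1(37.49) = 37.49
  D: 539.4 (inert)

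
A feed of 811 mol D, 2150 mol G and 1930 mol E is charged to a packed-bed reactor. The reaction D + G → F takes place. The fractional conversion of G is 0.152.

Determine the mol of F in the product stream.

327 mol

G reacted = 0.152 × 2150 = 326.8 mol; ν_G = −1, so ξ = 326.8/1 = 326.8 mol.
Outlet amounts (n = n₀ + ν ξ):
  D: 811 − 1(326.8) = 484.2
  G: 2150 − 1(326.8) = 1823
  F: 0 + 1(326.8) = 326.8
  E: 1930 (inert)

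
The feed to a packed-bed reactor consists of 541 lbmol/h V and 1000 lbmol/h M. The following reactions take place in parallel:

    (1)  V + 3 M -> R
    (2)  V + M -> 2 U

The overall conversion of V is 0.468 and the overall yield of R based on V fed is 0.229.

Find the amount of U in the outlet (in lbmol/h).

259 lbmol/h

Yield of R: 1ξ₁ / 541 = 0.229 → ξ₁ = 123.9 lbmol/h.
Conversion of V: 1ξ₁ + 1ξ₂ = 0.468 × 541 = 253.2 → ξ₂ = 129.3 lbmol/h.
Outlet amounts (n = n₀ + Σ ν·ξ):
  V: 541 − 1(123.9) − 1(129.3) = 287.8
  M: 1000 − 3(123.9) − 1(129.3) = 499
  R: 0 + 1(123.9) = 123.9
  U: 0 + 2(129.3) = 258.6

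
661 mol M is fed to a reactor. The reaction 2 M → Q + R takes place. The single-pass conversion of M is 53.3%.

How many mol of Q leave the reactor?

M reacted = 0.533 × 661 = 352.3 mol; ν_M = −2, so ξ = 352.3/2 = 176.2 mol.
Outlet amounts (n = n₀ + ν ξ):
  M: 661 − 2(176.2) = 308.7
  Q: 0 + 1(176.2) = 176.2
  R: 0 + 1(176.2) = 176.2

176 mol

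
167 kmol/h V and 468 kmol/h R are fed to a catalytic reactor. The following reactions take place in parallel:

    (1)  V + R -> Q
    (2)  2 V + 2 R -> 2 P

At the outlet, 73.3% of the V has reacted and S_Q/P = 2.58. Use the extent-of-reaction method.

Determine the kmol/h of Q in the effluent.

Conversion of V: V consumed = 0.733 × 167 = 122.4 kmol/h = 1ξ₁ + 2ξ₂.
Selectivity: 1ξ₁ / (2ξ₂) = 2.58 → ξ₁ = 5.16 ξ₂.
Substitute: (1·5.16 + 2) ξ₂ = 122.4 → ξ₂ = 17.1 kmol/h, ξ₁ = 88.22 kmol/h.
Outlet amounts (n = n₀ + Σ ν·ξ):
  V: 167 − 1(88.22) − 2(17.1) = 44.59
  R: 468 − 1(88.22) − 2(17.1) = 345.6
  Q: 0 + 1(88.22) = 88.22
  P: 0 + 2(17.1) = 34.19

88.2 kmol/h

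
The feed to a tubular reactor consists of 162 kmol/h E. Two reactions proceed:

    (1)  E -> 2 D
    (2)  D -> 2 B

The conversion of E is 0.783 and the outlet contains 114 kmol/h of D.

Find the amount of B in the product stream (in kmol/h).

279 kmol/h

Conversion of E: E consumed = 1ξ₁ = 0.783 × 162 → ξ₁ = 126.8 kmol/h.
D balance: n_D = 0 + 2ξ₁ − 1ξ₂ = 114 → ξ₂ = (2·126.8 − 114)/1 = 139.7 kmol/h.
Outlet amounts (n = n₀ + Σ ν·ξ):
  E: 162 − 1(126.8) = 35.15
  D: 0 + 2(126.8) − 1(139.7) = 114
  B: 0 + 2(139.7) = 279.4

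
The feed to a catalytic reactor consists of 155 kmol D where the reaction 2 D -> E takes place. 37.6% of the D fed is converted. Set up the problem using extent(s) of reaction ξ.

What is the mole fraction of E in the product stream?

0.232

D reacted = 0.376 × 155 = 58.28 kmol; ν_D = −2, so ξ = 58.28/2 = 29.14 kmol.
Outlet amounts (n = n₀ + ν ξ):
  D: 155 − 2(29.14) = 96.72
  E: 0 + 1(29.14) = 29.14
Total out = 125.9 kmol; y_E = 29.14 / 125.9 = 0.2315.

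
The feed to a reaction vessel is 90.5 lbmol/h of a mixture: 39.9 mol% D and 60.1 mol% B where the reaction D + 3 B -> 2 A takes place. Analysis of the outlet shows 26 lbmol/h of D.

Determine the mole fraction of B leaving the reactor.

0.342

For D: n = n₀ − 1ξ → 26 = 36.11 − 1ξ, giving ξ = 10.11 lbmol/h.
Outlet amounts (n = n₀ + ν ξ):
  D: 36.11 − 1(10.11) = 26
  B: 54.39 − 3(10.11) = 24.06
  A: 0 + 2(10.11) = 20.22
Total out = 70.28 lbmol/h; y_B = 24.06 / 70.28 = 0.3424.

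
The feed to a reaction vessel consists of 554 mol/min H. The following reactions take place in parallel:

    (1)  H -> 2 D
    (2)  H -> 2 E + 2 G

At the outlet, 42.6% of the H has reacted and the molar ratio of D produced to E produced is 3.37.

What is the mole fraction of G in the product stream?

0.12

Conversion of H: H consumed = 0.426 × 554 = 236 mol/min = 1ξ₁ + 1ξ₂.
Selectivity: 2ξ₁ / (2ξ₂) = 3.37 → ξ₁ = 3.37 ξ₂.
Substitute: (1·3.37 + 1) ξ₂ = 236 → ξ₂ = 54.01 mol/min, ξ₁ = 182 mol/min.
Outlet amounts (n = n₀ + Σ ν·ξ):
  H: 554 − 1(182) − 1(54.01) = 318
  D: 0 + 2(182) = 364
  E: 0 + 2(54.01) = 108
  G: 0 + 2(54.01) = 108
Total out = 898 mol/min; y_G = 108 / 898 = 0.1203.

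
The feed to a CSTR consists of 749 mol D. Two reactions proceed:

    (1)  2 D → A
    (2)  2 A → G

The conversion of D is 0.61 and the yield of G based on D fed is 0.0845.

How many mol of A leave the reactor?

Conversion of D: D consumed = 2ξ₁ = 0.61 × 749 → ξ₁ = 228.4 mol.
Yield of G: 1ξ₂ / 749 = 0.0845 → ξ₂ = 63.29 mol.
Outlet amounts (n = n₀ + Σ ν·ξ):
  D: 749 − 2(228.4) = 292.1
  A: 0 + 1(228.4) − 2(63.29) = 101.9
  G: 0 + 1(63.29) = 63.29

102 mol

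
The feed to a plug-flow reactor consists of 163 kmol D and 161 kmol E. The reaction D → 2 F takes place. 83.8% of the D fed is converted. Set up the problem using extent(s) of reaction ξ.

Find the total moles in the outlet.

D reacted = 0.838 × 163 = 136.6 kmol; ν_D = −1, so ξ = 136.6/1 = 136.6 kmol.
Outlet amounts (n = n₀ + ν ξ):
  D: 163 − 1(136.6) = 26.41
  F: 0 + 2(136.6) = 273.2
  E: 161 (inert)
Total out = 26.41 + 273.2 + 161 = 460.6 kmol.

461 kmol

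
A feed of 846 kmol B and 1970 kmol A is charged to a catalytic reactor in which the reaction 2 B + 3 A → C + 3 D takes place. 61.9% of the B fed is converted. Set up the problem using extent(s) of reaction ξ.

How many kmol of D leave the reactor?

786 kmol

B reacted = 0.619 × 846 = 523.7 kmol; ν_B = −2, so ξ = 523.7/2 = 261.8 kmol.
Outlet amounts (n = n₀ + ν ξ):
  B: 846 − 2(261.8) = 322.3
  A: 1970 − 3(261.8) = 1184
  C: 0 + 1(261.8) = 261.8
  D: 0 + 3(261.8) = 785.5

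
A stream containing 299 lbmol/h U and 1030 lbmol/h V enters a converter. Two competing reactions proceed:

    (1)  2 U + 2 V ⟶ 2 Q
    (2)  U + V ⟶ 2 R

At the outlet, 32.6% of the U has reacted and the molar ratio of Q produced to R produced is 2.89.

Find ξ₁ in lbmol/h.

Conversion of U: U consumed = 0.326 × 299 = 97.47 lbmol/h = 2ξ₁ + 1ξ₂.
Selectivity: 2ξ₁ / (2ξ₂) = 2.89 → ξ₁ = 2.89 ξ₂.
Substitute: (2·2.89 + 1) ξ₂ = 97.47 → ξ₂ = 14.38 lbmol/h, ξ₁ = 41.55 lbmol/h.
Outlet amounts (n = n₀ + Σ ν·ξ):
  U: 299 − 2(41.55) − 1(14.38) = 201.5
  V: 1030 − 2(41.55) − 1(14.38) = 932.5
  Q: 0 + 2(41.55) = 83.1
  R: 0 + 2(14.38) = 28.75

ξ₁ = 41.5 lbmol/h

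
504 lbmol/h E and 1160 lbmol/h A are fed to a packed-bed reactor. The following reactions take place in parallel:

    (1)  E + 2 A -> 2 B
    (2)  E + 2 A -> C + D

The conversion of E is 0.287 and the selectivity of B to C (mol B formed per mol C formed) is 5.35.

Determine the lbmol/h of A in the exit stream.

871 lbmol/h

Conversion of E: E consumed = 0.287 × 504 = 144.6 lbmol/h = 1ξ₁ + 1ξ₂.
Selectivity: 2ξ₁ / (1ξ₂) = 5.35 → ξ₁ = 2.675 ξ₂.
Substitute: (1·2.675 + 1) ξ₂ = 144.6 → ξ₂ = 39.36 lbmol/h, ξ₁ = 105.3 lbmol/h.
Outlet amounts (n = n₀ + Σ ν·ξ):
  E: 504 − 1(105.3) − 1(39.36) = 359.4
  A: 1160 − 2(105.3) − 2(39.36) = 870.7
  B: 0 + 2(105.3) = 210.6
  C: 0 + 1(39.36) = 39.36
  D: 0 + 1(39.36) = 39.36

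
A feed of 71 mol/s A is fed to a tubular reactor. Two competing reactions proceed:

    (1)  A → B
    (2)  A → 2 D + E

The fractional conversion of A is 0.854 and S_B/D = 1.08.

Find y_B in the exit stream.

0.379

Conversion of A: A consumed = 0.854 × 71 = 60.63 mol/s = 1ξ₁ + 1ξ₂.
Selectivity: 1ξ₁ / (2ξ₂) = 1.08 → ξ₁ = 2.16 ξ₂.
Substitute: (1·2.16 + 1) ξ₂ = 60.63 → ξ₂ = 19.19 mol/s, ξ₁ = 41.45 mol/s.
Outlet amounts (n = n₀ + Σ ν·ξ):
  A: 71 − 1(41.45) − 1(19.19) = 10.37
  B: 0 + 1(41.45) = 41.45
  D: 0 + 2(19.19) = 38.38
  E: 0 + 1(19.19) = 19.19
Total out = 109.4 mol/s; y_B = 41.45 / 109.4 = 0.3789.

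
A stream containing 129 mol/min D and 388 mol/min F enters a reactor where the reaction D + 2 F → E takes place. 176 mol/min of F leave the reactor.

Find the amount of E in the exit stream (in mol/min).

For F: n = n₀ − 2ξ → 176 = 388 − 2ξ, giving ξ = 106 mol/min.
Outlet amounts (n = n₀ + ν ξ):
  D: 129 − 1(106) = 23
  F: 388 − 2(106) = 176
  E: 0 + 1(106) = 106

106 mol/min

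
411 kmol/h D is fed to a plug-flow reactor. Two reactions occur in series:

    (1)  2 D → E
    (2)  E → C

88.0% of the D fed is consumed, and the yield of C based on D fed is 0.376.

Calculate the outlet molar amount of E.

Conversion of D: D consumed = 2ξ₁ = 0.88 × 411 → ξ₁ = 180.8 kmol/h.
Yield of C: 1ξ₂ / 411 = 0.376 → ξ₂ = 154.5 kmol/h.
Outlet amounts (n = n₀ + Σ ν·ξ):
  D: 411 − 2(180.8) = 49.32
  E: 0 + 1(180.8) − 1(154.5) = 26.3
  C: 0 + 1(154.5) = 154.5

26.3 kmol/h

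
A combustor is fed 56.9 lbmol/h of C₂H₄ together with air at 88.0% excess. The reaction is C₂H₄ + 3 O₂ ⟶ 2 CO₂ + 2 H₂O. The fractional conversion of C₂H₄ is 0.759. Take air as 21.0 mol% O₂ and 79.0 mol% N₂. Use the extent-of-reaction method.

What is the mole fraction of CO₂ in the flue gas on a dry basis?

Stoichiometric O₂ = 3 × 56.9 = 170.7 lbmol/h; O₂ fed = 170.7 × 1.880 = 320.9 lbmol/h.
N₂ fed = 320.9 × 79/21 = 1207 lbmol/h.
Fuel reacted = 0.759 × 56.9 → ξ = 43.19 lbmol/h.
Outlet (n = n₀ + ν ξ):
  C₂H₄: 56.9 − 1(43.19) = 13.71
  O₂: 320.9 − 3(43.19) = 191.4
  N₂: 1207 (inert)
  CO₂: 0 + 2(43.19) = 86.37
  H₂O: 0 + 2(43.19) = 86.37
Dry total = 1499 lbmol/h; y_CO₂ (dry) = 86.37 / 1499 = 0.05763.

0.0576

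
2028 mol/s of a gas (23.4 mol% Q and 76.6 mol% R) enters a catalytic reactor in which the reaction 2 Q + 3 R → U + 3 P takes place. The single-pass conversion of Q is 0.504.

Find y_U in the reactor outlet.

Q reacted = 0.504 × 474.6 = 239.2 mol/s; ν_Q = −2, so ξ = 239.2/2 = 119.6 mol/s.
Outlet amounts (n = n₀ + ν ξ):
  Q: 474.6 − 2(119.6) = 235.4
  R: 1553 − 3(119.6) = 1195
  U: 0 + 1(119.6) = 119.6
  P: 0 + 3(119.6) = 358.8
Total out = 1908 mol/s; y_U = 119.6 / 1908 = 0.06266.

0.0627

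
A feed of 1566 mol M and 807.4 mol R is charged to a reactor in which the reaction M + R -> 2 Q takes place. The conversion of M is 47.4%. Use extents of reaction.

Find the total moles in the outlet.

M reacted = 0.474 × 1566 = 742.3 mol; ν_M = −1, so ξ = 742.3/1 = 742.3 mol.
Outlet amounts (n = n₀ + ν ξ):
  M: 1566 − 1(742.3) = 823.7
  R: 807.4 − 1(742.3) = 65.12
  Q: 0 + 2(742.3) = 1485
Total out = 823.7 + 65.12 + 1485 = 2373 mol.

2370 mol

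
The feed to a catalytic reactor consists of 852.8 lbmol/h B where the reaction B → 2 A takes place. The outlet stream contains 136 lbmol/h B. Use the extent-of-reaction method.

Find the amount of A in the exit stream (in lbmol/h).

For B: n = n₀ − 1ξ → 136 = 852.8 − 1ξ, giving ξ = 716.8 lbmol/h.
Outlet amounts (n = n₀ + ν ξ):
  B: 852.8 − 1(716.8) = 136
  A: 0 + 2(716.8) = 1434

1430 lbmol/h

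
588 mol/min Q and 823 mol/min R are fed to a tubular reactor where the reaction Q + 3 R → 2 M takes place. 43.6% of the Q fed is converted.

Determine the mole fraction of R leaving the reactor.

0.06

Q reacted = 0.436 × 588 = 256.4 mol/min; ν_Q = −1, so ξ = 256.4/1 = 256.4 mol/min.
Outlet amounts (n = n₀ + ν ξ):
  Q: 588 − 1(256.4) = 331.6
  R: 823 − 3(256.4) = 53.9
  M: 0 + 2(256.4) = 512.7
Total out = 898.3 mol/min; y_R = 53.9 / 898.3 = 0.06.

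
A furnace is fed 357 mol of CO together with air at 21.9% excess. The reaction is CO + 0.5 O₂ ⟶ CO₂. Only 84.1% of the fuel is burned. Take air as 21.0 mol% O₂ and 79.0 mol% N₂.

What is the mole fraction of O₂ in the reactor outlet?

Stoichiometric O₂ = 0.5 × 357 = 178.5 mol; O₂ fed = 178.5 × 1.219 = 217.6 mol.
N₂ fed = 217.6 × 79/21 = 818.6 mol.
Fuel reacted = 0.841 × 357 → ξ = 300.2 mol.
Outlet (n = n₀ + ν ξ):
  CO: 357 − 1(300.2) = 56.76
  O₂: 217.6 − 0.5(300.2) = 67.47
  N₂: 818.6 (inert)
  CO₂: 0 + 1(300.2) = 300.2
Total out = 1243 mol; y_O₂ = 67.47 / 1243 = 0.05428.

0.0543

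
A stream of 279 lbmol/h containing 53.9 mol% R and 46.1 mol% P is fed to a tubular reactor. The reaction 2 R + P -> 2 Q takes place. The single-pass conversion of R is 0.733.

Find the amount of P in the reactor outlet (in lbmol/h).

R reacted = 0.733 × 150.4 = 110.2 lbmol/h; ν_R = −2, so ξ = 110.2/2 = 55.11 lbmol/h.
Outlet amounts (n = n₀ + ν ξ):
  R: 150.4 − 2(55.11) = 40.15
  P: 128.6 − 1(55.11) = 73.5
  Q: 0 + 2(55.11) = 110.2

73.5 lbmol/h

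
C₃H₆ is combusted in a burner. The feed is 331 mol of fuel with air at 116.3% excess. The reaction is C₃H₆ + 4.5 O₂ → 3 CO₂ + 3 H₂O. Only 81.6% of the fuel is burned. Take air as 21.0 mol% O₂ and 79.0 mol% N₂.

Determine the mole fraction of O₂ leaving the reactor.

Stoichiometric O₂ = 4.5 × 331 = 1490 mol; O₂ fed = 1490 × 2.163 = 3222 mol.
N₂ fed = 3222 × 79/21 = 12120 mol.
Fuel reacted = 0.816 × 331 → ξ = 270.1 mol.
Outlet (n = n₀ + ν ξ):
  C₃H₆: 331 − 1(270.1) = 60.9
  O₂: 3222 − 4.5(270.1) = 2006
  N₂: 12120 (inert)
  CO₂: 0 + 3(270.1) = 810.3
  H₂O: 0 + 3(270.1) = 810.3
Total out = 15810 mol; y_O₂ = 2006 / 15810 = 0.1269.

0.127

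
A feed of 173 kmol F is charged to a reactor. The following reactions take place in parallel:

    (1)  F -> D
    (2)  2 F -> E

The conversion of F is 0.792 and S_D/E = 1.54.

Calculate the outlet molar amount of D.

59.6 kmol

Conversion of F: F consumed = 0.792 × 173 = 137 kmol = 1ξ₁ + 2ξ₂.
Selectivity: 1ξ₁ / (1ξ₂) = 1.54 → ξ₁ = 1.54 ξ₂.
Substitute: (1·1.54 + 2) ξ₂ = 137 → ξ₂ = 38.71 kmol, ξ₁ = 59.61 kmol.
Outlet amounts (n = n₀ + Σ ν·ξ):
  F: 173 − 1(59.61) − 2(38.71) = 35.98
  D: 0 + 1(59.61) = 59.61
  E: 0 + 1(38.71) = 38.71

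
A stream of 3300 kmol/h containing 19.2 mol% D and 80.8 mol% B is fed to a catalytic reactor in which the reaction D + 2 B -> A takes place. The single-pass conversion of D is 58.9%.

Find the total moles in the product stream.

D reacted = 0.589 × 633.6 = 373.2 kmol/h; ν_D = −1, so ξ = 373.2/1 = 373.2 kmol/h.
Outlet amounts (n = n₀ + ν ξ):
  D: 633.6 − 1(373.2) = 260.4
  B: 2666 − 2(373.2) = 1920
  A: 0 + 1(373.2) = 373.2
Total out = 260.4 + 1920 + 373.2 = 2554 kmol/h.

2550 kmol/h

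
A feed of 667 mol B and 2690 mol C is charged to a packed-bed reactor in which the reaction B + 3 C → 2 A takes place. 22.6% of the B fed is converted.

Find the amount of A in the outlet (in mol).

B reacted = 0.226 × 667 = 150.7 mol; ν_B = −1, so ξ = 150.7/1 = 150.7 mol.
Outlet amounts (n = n₀ + ν ξ):
  B: 667 − 1(150.7) = 516.3
  C: 2690 − 3(150.7) = 2238
  A: 0 + 2(150.7) = 301.5

301 mol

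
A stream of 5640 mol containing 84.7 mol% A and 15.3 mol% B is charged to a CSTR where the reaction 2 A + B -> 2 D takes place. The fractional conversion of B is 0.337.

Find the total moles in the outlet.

B reacted = 0.337 × 862.9 = 290.8 mol; ν_B = −1, so ξ = 290.8/1 = 290.8 mol.
Outlet amounts (n = n₀ + ν ξ):
  A: 4777 − 2(290.8) = 4195
  B: 862.9 − 1(290.8) = 572.1
  D: 0 + 2(290.8) = 581.6
Total out = 4195 + 572.1 + 581.6 = 5349 mol.

5350 mol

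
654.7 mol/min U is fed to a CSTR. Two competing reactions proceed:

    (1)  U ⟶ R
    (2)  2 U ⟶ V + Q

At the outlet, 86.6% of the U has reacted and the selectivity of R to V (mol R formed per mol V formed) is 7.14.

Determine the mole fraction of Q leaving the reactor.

0.0947

Conversion of U: U consumed = 0.866 × 654.7 = 567 mol/min = 1ξ₁ + 2ξ₂.
Selectivity: 1ξ₁ / (1ξ₂) = 7.14 → ξ₁ = 7.14 ξ₂.
Substitute: (1·7.14 + 2) ξ₂ = 567 → ξ₂ = 62.03 mol/min, ξ₁ = 442.9 mol/min.
Outlet amounts (n = n₀ + Σ ν·ξ):
  U: 654.7 − 1(442.9) − 2(62.03) = 87.73
  R: 0 + 1(442.9) = 442.9
  V: 0 + 1(62.03) = 62.03
  Q: 0 + 1(62.03) = 62.03
Total out = 654.7 mol/min; y_Q = 62.03 / 654.7 = 0.09475.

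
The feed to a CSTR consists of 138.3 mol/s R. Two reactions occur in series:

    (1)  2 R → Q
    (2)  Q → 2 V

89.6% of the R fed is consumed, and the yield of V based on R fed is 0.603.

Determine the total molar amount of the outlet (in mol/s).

118 mol/s

Conversion of R: R consumed = 2ξ₁ = 0.896 × 138.3 → ξ₁ = 61.96 mol/s.
Yield of V: 2ξ₂ / 138.3 = 0.603 → ξ₂ = 41.7 mol/s.
Outlet amounts (n = n₀ + Σ ν·ξ):
  R: 138.3 − 2(61.96) = 14.38
  Q: 0 + 1(61.96) − 1(41.7) = 20.26
  V: 0 + 2(41.7) = 83.39
Total out = 14.38 + 20.26 + 83.39 = 118 mol/s.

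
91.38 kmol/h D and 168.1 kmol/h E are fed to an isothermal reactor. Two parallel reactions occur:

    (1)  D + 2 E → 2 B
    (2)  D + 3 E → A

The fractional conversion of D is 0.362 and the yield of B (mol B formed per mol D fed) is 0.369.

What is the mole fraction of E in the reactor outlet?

Yield of B: 2ξ₁ / 91.38 = 0.369 → ξ₁ = 16.86 kmol/h.
Conversion of D: 1ξ₁ + 1ξ₂ = 0.362 × 91.38 = 33.08 → ξ₂ = 16.22 kmol/h.
Outlet amounts (n = n₀ + Σ ν·ξ):
  D: 91.38 − 1(16.86) − 1(16.22) = 58.3
  E: 168.1 − 2(16.86) − 3(16.22) = 85.72
  B: 0 + 2(16.86) = 33.72
  A: 0 + 1(16.22) = 16.22
Total out = 194 kmol/h; y_E = 85.72 / 194 = 0.442.

0.442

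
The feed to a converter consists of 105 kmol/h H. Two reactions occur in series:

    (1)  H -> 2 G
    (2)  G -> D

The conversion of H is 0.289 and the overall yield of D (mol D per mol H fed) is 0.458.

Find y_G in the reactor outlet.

Conversion of H: H consumed = 1ξ₁ = 0.289 × 105 → ξ₁ = 30.34 kmol/h.
Yield of D: 1ξ₂ / 105 = 0.458 → ξ₂ = 48.09 kmol/h.
Outlet amounts (n = n₀ + Σ ν·ξ):
  H: 105 − 1(30.34) = 74.66
  G: 0 + 2(30.34) − 1(48.09) = 12.6
  D: 0 + 1(48.09) = 48.09
Total out = 135.3 kmol/h; y_G = 12.6 / 135.3 = 0.0931.

0.0931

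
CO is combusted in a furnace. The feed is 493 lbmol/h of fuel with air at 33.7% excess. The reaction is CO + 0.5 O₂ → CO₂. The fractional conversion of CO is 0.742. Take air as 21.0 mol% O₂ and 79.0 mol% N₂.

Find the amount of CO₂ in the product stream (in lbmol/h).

Stoichiometric O₂ = 0.5 × 493 = 246.5 lbmol/h; O₂ fed = 246.5 × 1.337 = 329.6 lbmol/h.
N₂ fed = 329.6 × 79/21 = 1240 lbmol/h.
Fuel reacted = 0.742 × 493 → ξ = 365.8 lbmol/h.
Outlet (n = n₀ + ν ξ):
  CO: 493 − 1(365.8) = 127.2
  O₂: 329.6 − 0.5(365.8) = 146.7
  N₂: 1240 (inert)
  CO₂: 0 + 1(365.8) = 365.8

366 lbmol/h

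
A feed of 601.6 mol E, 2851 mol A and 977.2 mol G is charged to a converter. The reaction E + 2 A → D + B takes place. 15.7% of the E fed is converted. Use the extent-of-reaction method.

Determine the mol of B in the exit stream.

94.5 mol

E reacted = 0.157 × 601.6 = 94.45 mol; ν_E = −1, so ξ = 94.45/1 = 94.45 mol.
Outlet amounts (n = n₀ + ν ξ):
  E: 601.6 − 1(94.45) = 507.1
  A: 2851 − 2(94.45) = 2662
  D: 0 + 1(94.45) = 94.45
  B: 0 + 1(94.45) = 94.45
  G: 977.2 (inert)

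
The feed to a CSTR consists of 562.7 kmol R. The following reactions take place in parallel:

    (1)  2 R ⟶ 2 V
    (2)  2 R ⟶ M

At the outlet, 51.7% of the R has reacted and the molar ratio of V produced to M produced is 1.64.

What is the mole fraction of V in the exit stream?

Conversion of R: R consumed = 0.517 × 562.7 = 290.9 kmol = 2ξ₁ + 2ξ₂.
Selectivity: 2ξ₁ / (1ξ₂) = 1.64 → ξ₁ = 0.82 ξ₂.
Substitute: (2·0.82 + 2) ξ₂ = 290.9 → ξ₂ = 79.92 kmol, ξ₁ = 65.54 kmol.
Outlet amounts (n = n₀ + Σ ν·ξ):
  R: 562.7 − 2(65.54) − 2(79.92) = 271.8
  V: 0 + 2(65.54) = 131.1
  M: 0 + 1(79.92) = 79.92
Total out = 482.8 kmol; y_V = 131.1 / 482.8 = 0.2715.

0.271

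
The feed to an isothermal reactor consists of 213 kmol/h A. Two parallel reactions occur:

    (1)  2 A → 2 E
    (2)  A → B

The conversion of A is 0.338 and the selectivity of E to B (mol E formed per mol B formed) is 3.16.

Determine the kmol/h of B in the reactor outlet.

17.3 kmol/h

Conversion of A: A consumed = 0.338 × 213 = 71.99 kmol/h = 2ξ₁ + 1ξ₂.
Selectivity: 2ξ₁ / (1ξ₂) = 3.16 → ξ₁ = 1.58 ξ₂.
Substitute: (2·1.58 + 1) ξ₂ = 71.99 → ξ₂ = 17.31 kmol/h, ξ₁ = 27.34 kmol/h.
Outlet amounts (n = n₀ + Σ ν·ξ):
  A: 213 − 2(27.34) − 1(17.31) = 141
  E: 0 + 2(27.34) = 54.69
  B: 0 + 1(17.31) = 17.31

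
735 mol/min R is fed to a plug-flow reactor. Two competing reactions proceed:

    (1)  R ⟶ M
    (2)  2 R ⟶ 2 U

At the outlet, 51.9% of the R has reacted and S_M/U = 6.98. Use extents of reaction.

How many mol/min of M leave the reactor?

334 mol/min

Conversion of R: R consumed = 0.519 × 735 = 381.5 mol/min = 1ξ₁ + 2ξ₂.
Selectivity: 1ξ₁ / (2ξ₂) = 6.98 → ξ₁ = 13.96 ξ₂.
Substitute: (1·13.96 + 2) ξ₂ = 381.5 → ξ₂ = 23.9 mol/min, ξ₁ = 333.7 mol/min.
Outlet amounts (n = n₀ + Σ ν·ξ):
  R: 735 − 1(333.7) − 2(23.9) = 353.5
  M: 0 + 1(333.7) = 333.7
  U: 0 + 2(23.9) = 47.8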